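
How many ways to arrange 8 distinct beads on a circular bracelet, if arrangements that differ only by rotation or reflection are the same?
(8-1)!/2 = 5040/2 = 2520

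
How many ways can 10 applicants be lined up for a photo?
10! = 3628800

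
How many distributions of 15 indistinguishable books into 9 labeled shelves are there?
C(15+9-1, 9-1) = C(23, 8) = 490314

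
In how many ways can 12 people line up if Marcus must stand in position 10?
Fix one position: (12-1)! = 39916800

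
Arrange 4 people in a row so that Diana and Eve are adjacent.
Treat as block: (4-1)! × 2! = 6 × 2 = 12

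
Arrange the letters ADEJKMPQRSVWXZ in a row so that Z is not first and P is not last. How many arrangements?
By inclusion-exclusion: 14! - 2×(14-1)! + (14-2)! = 87178291200 - 12454041600 + 479001600 = 75203251200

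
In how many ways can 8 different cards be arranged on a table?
8! = 40320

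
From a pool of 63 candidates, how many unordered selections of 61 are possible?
C(63,61) = 63!/(61!×2!) = 1953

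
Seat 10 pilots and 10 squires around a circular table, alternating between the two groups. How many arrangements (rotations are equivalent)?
Fix one of the pilots: (10-1)! ways for the remaining pilots, × 10! ways for the squires = 362880 × 3628800 = 1316818944000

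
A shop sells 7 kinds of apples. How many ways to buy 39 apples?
C(39+7-1, 7-1) = C(45, 6) = 8145060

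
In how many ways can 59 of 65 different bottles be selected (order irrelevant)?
C(65,59) = 65!/(59!×6!) = 82598880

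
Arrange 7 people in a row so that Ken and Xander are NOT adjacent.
Total - adjacent = 7! - (7-1)!×2 = 5040 - 1440 = 3600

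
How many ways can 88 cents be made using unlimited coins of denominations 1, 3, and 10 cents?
Coefficient of x^88 in 1/(1-x^1) · 1/(1-x^3) · 1/(1-x^10). Case on j = number of 10-cent coins (j = 0..8); remainder r = 88 - 10j is made from {1,3} in ⌊r/3⌋+1 ways. r = 88, 78, 68, 58, 48, 38, 28, 18, 8 → 30 + 27 + 23 + 20 + 17 + 13 + 10 + 7 + 3 = 150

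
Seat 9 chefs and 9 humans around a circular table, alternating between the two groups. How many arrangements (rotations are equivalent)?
Fix one of the chefs: (9-1)! ways for the remaining chefs, × 9! ways for the humans = 40320 × 362880 = 14631321600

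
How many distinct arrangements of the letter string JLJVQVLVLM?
10! / (3! × 2! × 3! × 1! × 1!) = 50400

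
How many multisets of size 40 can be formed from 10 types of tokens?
C(40+10-1, 10-1) = C(49, 9) = 2054455634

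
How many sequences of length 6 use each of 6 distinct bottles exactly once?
6! = 720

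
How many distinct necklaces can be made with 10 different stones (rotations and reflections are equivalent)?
(10-1)!/2 = 362880/2 = 181440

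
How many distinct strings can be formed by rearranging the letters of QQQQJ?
5! / (4! × 1!) = 5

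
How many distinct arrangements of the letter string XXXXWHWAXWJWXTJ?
15! / (1! × 6! × 4! × 1! × 2! × 1!) = 37837800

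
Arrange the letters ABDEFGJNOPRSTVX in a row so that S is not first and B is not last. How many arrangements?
By inclusion-exclusion: 15! - 2×(15-1)! + (15-2)! = 1307674368000 - 174356582400 + 6227020800 = 1139544806400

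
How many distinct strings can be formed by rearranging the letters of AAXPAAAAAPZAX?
13! / (1! × 2! × 8! × 2!) = 38610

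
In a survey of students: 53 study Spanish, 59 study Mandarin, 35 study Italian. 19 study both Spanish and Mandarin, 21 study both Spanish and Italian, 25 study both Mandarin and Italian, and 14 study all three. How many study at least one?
|A∪B∪C| = 53+59+35-19-21-25+14 = 96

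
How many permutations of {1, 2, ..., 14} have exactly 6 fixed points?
Choose the 6 fixed points C(14,6) = 3003, derange the rest: !8 = Σ_{j=0}^{8} (-1)^j·8!/j! = 40320 - 40320 + 20160 - 6720 + 1680 - 336 + 56 - 8 + 1 = 14833. Product = 3003 × 14833 = 44543499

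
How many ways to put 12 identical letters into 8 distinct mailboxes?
C(12+8-1, 8-1) = C(19, 7) = 50388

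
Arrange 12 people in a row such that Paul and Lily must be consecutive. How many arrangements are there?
Treat the 2 as one block: (12-2+1)! × 2! = 39916800 × 2 = 79833600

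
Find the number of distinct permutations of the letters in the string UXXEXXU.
7! / (1! × 4! × 2!) = 105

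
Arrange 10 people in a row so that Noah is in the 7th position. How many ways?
Fix one position: (10-1)! = 362880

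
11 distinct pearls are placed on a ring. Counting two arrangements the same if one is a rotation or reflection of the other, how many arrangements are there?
(11-1)!/2 = 3628800/2 = 1814400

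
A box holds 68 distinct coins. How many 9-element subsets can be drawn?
C(68,9) = 68!/(9!×59!) = 49280065120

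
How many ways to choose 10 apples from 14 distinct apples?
C(14,10) = 14!/(10!×4!) = 1001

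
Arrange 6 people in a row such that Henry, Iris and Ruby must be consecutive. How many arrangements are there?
Treat the 3 as one block: (6-3+1)! × 3! = 24 × 6 = 144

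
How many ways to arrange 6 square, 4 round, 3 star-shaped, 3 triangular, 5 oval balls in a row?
21! / (6! × 4! × 3! × 3! × 5!) = 684410126400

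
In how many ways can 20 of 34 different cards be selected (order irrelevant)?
C(34,20) = 34!/(20!×14!) = 1391975640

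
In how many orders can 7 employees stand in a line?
7! = 5040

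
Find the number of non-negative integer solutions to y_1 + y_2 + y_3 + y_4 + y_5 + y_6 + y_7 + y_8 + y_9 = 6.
C(6+9-1, 9-1) = C(14, 8) = 3003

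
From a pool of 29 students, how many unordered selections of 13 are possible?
C(29,13) = 29!/(13!×16!) = 67863915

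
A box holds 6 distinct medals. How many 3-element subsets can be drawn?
C(6,3) = 6!/(3!×3!) = 20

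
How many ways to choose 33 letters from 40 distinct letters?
C(40,33) = 40!/(33!×7!) = 18643560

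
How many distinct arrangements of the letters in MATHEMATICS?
11! / (2! × 2! × 2! × 1! × 1! × 1! × 1! × 1!) = 4989600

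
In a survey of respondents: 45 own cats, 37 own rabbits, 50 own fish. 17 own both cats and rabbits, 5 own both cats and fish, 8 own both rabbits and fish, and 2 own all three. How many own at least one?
|A∪B∪C| = 45+37+50-17-5-8+2 = 104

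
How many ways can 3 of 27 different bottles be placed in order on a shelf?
P(27,3) = 27!/(27-3)! = 17550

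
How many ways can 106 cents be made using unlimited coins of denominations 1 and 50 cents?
Coefficient of x^106 in 1/(1-x^1) · 1/(1-x^50). Use j coins of 50 for j = 0..⌊106/50⌋ = 2, the rest in 1s: 2 + 1 = 3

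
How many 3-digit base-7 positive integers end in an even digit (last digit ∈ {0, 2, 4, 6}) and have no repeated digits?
Last∈{0,2,4,6}. Last=0: 30. Last nonzero: 3×5×P(5,1) = 75. Total = 105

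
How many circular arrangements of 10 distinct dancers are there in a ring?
Circular: fix one position, arrange the rest. (10-1)! = 362880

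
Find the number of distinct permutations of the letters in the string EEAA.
4! / (2! × 2!) = 6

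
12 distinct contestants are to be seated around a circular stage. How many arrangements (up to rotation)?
Circular: fix one position, arrange the rest. (12-1)! = 39916800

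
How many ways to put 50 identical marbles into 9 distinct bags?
C(50+9-1, 9-1) = C(58, 8) = 1916797311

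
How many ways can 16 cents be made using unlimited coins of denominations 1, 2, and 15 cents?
Coefficient of x^16 in 1/(1-x^1) · 1/(1-x^2) · 1/(1-x^15). Case on j = number of 15-cent coins (j = 0..1); remainder r = 16 - 15j is made from {1,2} in ⌊r/2⌋+1 ways. r = 16, 1 → 9 + 1 = 10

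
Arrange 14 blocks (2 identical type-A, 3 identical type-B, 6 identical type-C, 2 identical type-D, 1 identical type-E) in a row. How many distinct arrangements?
14! / (2! × 3! × 6! × 2! × 1!) = 5045040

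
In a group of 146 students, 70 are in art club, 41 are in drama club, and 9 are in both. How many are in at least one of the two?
|A∪B| = |A| + |B| - |A∩B| = 70 + 41 - 9 = 102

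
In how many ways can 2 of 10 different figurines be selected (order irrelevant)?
C(10,2) = 10!/(2!×8!) = 45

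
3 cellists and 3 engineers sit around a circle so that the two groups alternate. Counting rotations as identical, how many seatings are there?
Fix one of the cellists: (3-1)! ways for the remaining cellists, × 3! ways for the engineers = 2 × 6 = 12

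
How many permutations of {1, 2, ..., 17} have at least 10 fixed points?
Exactly j fixed points: C(17,j)·!(17-j); sum over j ≥ 10 (derangement numbers via !m = (m-1)·(!(m-1) + !(m-2)): !0..!7 = 1, 0, 1, 2, 9, 44, 265, 1854). Σ_{j=10}^{17} C(17,j)·!(17-j) = C(17,10)·!7 + C(17,11)·!6 + C(17,12)·!5 + C(17,13)·!4 + C(17,14)·!3 + C(17,15)·!2 + C(17,16)·!1 + C(17,17)·!0 = 19448·1854 + 12376·265 + 6188·44 + 2380·9 + 680·2 + 136·1 + 17·0 + 1·1 = 39631421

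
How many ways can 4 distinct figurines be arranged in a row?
4! = 24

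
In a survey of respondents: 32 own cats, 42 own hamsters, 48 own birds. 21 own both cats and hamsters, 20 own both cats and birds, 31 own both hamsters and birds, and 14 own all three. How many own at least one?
|A∪B∪C| = 32+42+48-21-20-31+14 = 64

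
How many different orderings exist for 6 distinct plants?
6! = 720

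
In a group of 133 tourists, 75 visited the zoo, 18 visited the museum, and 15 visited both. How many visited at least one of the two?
|A∪B| = |A| + |B| - |A∩B| = 75 + 18 - 15 = 78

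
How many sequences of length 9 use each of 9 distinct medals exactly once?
9! = 362880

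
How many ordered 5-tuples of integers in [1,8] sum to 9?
Coefficient of x^9 in (x + x² + ... + x^8)^5. By inclusion-exclusion on dice exceeding 8: Σ_j (-1)^j C(5,j)·C(9-1-8j, 4) = C(5,0)·C(8,4) = 1·70 = 70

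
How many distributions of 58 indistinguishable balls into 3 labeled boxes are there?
C(58+3-1, 3-1) = C(60, 2) = 1770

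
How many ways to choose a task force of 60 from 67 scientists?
C(67,60) = 67!/(60!×7!) = 869648208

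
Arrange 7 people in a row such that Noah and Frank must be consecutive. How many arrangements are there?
Treat the 2 as one block: (7-2+1)! × 2! = 720 × 2 = 1440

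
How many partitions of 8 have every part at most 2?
Let r_j(i) = number of partitions of i into parts ≤ j, for i = 0..8. r_1(i) = 1 for all i; r_j(i) = r_{j-1}(i) + r_j(i-j). Rows j = 2..2: ≤2: 1 1 2 2 3 3 4 4 5. r_2(8) = 5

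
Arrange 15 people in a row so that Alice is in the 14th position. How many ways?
Fix one position: (15-1)! = 87178291200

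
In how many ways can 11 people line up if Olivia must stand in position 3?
Fix one position: (11-1)! = 3628800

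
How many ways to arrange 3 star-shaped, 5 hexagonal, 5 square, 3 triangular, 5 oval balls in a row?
21! / (3! × 5! × 5! × 3! × 5!) = 821292151680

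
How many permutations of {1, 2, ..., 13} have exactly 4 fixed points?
Choose the 4 fixed points C(13,4) = 715, derange the rest: !9 = Σ_{j=0}^{9} (-1)^j·9!/j! = 362880 - 362880 + 181440 - 60480 + 15120 - 3024 + 504 - 72 + 9 - 1 = 133496. Product = 715 × 133496 = 95449640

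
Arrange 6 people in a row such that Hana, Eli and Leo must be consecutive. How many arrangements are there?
Treat the 3 as one block: (6-3+1)! × 3! = 24 × 6 = 144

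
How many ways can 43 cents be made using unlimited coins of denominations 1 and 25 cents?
Coefficient of x^43 in 1/(1-x^1) · 1/(1-x^25). Use j coins of 25 for j = 0..⌊43/25⌋ = 1, the rest in 1s: 1 + 1 = 2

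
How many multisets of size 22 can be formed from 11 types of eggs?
C(22+11-1, 11-1) = C(32, 10) = 64512240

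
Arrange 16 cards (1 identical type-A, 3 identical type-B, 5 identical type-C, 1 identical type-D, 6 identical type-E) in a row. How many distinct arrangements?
16! / (1! × 3! × 5! × 1! × 6!) = 40360320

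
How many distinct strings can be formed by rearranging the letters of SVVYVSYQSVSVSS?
14! / (1! × 6! × 2! × 5!) = 504504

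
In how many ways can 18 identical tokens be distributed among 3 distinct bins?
C(18+3-1, 3-1) = C(20, 2) = 190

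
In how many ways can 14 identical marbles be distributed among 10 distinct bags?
C(14+10-1, 10-1) = C(23, 9) = 817190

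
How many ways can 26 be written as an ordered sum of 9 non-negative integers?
C(26+9-1, 9-1) = C(34, 8) = 18156204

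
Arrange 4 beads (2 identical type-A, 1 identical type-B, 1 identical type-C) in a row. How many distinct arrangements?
4! / (2! × 1! × 1!) = 12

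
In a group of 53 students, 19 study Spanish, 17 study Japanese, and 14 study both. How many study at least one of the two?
|A∪B| = |A| + |B| - |A∩B| = 19 + 17 - 14 = 22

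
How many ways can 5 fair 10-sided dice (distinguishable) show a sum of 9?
Coefficient of x^9 in (x + x² + ... + x^10)^5. By inclusion-exclusion on dice exceeding 10: Σ_j (-1)^j C(5,j)·C(9-1-10j, 4) = C(5,0)·C(8,4) = 1·70 = 70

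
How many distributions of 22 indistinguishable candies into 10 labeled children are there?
C(22+10-1, 10-1) = C(31, 9) = 20160075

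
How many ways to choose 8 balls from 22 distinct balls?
C(22,8) = 22!/(8!×14!) = 319770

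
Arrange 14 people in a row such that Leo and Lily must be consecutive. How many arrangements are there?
Treat the 2 as one block: (14-2+1)! × 2! = 6227020800 × 2 = 12454041600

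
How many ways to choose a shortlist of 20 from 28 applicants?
C(28,20) = 28!/(20!×8!) = 3108105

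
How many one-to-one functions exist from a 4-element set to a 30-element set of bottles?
P(30,4) = 30!/(30-4)! = 657720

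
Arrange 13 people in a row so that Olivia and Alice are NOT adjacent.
Total - adjacent = 13! - (13-1)!×2 = 6227020800 - 958003200 = 5269017600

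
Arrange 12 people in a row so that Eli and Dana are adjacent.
Treat as block: (12-1)! × 2! = 39916800 × 2 = 79833600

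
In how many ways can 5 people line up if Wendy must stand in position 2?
Fix one position: (5-1)! = 24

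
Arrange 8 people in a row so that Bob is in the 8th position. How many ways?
Fix one position: (8-1)! = 5040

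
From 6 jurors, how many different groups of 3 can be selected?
C(6,3) = 6!/(3!×3!) = 20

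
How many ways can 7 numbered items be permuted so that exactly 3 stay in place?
Choose the 3 fixed points C(7,3) = 35, derange the rest: !4 = Σ_{j=0}^{4} (-1)^j·4!/j! = 24 - 24 + 12 - 4 + 1 = 9. Product = 35 × 9 = 315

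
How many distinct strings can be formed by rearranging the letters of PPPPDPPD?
8! / (2! × 6!) = 28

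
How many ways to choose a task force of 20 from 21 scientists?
C(21,20) = 21!/(20!×1!) = 21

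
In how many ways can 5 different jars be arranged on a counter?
5! = 120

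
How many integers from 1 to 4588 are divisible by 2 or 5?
⌊4588/2⌋ + ⌊4588/5⌋ - ⌊4588/10⌋ = 2294 + 917 - 458 = 2753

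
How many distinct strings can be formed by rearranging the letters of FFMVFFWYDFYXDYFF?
16! / (1! × 2! × 1! × 1! × 7! × 3! × 1!) = 345945600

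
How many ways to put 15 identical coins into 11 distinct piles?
C(15+11-1, 11-1) = C(25, 10) = 3268760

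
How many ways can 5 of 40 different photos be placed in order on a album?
P(40,5) = 40!/(40-5)! = 78960960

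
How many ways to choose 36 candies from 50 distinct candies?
C(50,36) = 50!/(36!×14!) = 937845656300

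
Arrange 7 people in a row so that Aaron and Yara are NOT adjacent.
Total - adjacent = 7! - (7-1)!×2 = 5040 - 1440 = 3600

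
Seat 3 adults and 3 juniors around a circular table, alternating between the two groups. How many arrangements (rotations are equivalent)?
Fix one of the adults: (3-1)! ways for the remaining adults, × 3! ways for the juniors = 2 × 6 = 12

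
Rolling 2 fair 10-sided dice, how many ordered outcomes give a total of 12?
Coefficient of x^12 in (x + x² + ... + x^10)^2. By inclusion-exclusion on dice exceeding 10: Σ_j (-1)^j C(2,j)·C(12-1-10j, 1) = C(2,0)·C(11,1) - C(2,1)·C(1,1) = 1·11 - 2·1 = 9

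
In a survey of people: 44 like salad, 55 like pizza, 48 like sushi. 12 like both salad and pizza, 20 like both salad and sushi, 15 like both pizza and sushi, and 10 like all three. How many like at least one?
|A∪B∪C| = 44+55+48-12-20-15+10 = 110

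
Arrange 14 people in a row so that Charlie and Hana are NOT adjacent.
Total - adjacent = 14! - (14-1)!×2 = 87178291200 - 12454041600 = 74724249600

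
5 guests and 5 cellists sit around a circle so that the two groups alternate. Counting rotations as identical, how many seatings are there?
Fix one of the guests: (5-1)! ways for the remaining guests, × 5! ways for the cellists = 24 × 120 = 2880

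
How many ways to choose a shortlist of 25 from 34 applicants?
C(34,25) = 34!/(25!×9!) = 52451256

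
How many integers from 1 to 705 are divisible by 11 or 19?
⌊705/11⌋ + ⌊705/19⌋ - ⌊705/209⌋ = 64 + 37 - 3 = 98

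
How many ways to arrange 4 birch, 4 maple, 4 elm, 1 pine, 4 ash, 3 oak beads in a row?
20! / (4! × 4! × 4! × 1! × 4! × 3!) = 1222160940000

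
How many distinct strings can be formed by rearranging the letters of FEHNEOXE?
8! / (3! × 1! × 1! × 1! × 1! × 1!) = 6720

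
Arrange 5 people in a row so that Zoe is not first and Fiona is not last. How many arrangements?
By inclusion-exclusion: 5! - 2×(5-1)! + (5-2)! = 120 - 48 + 6 = 78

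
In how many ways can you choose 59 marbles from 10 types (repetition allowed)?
C(59+10-1, 10-1) = C(68, 9) = 49280065120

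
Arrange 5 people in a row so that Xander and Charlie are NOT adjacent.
Total - adjacent = 5! - (5-1)!×2 = 120 - 48 = 72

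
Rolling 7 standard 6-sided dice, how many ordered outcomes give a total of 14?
Coefficient of x^14 in (x + x² + ... + x^6)^7. By inclusion-exclusion on dice exceeding 6: Σ_j (-1)^j C(7,j)·C(14-1-6j, 6) = C(7,0)·C(13,6) - C(7,1)·C(7,6) = 1·1716 - 7·7 = 1667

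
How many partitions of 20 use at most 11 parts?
By conjugation, equals partitions of 20 into parts ≤ 11. Let r_j(i) = number of partitions of i into parts ≤ j, for i = 0..20. r_1(i) = 1 for all i; r_j(i) = r_{j-1}(i) + r_j(i-j). Rows j = 2..11: ≤2: 1 1 2 2 3 3 4 4 5 5 6 6 7 7 8 8 9 9 10 10 11; ≤3: 1 1 2 3 4 5 7 8 10 12 14 16 19 21 24 27 30 33 37 40 44; ≤4: 1 1 2 3 5 6 9 11 15 18 23 27 34 39 47 54 64 72 84 94 108; ≤5: 1 1 2 3 5 7 10 13 18 23 30 37 47 57 70 84 101 119 141 164 192; ≤6: 1 1 2 3 5 7 11 14 20 26 35 44 58 71 90 110 136 163 199 235 282; ≤7: 1 1 2 3 5 7 11 15 21 28 38 49 65 82 105 131 164 201 248 300 364; ≤8: 1 1 2 3 5 7 11 15 22 29 40 52 70 89 116 146 186 230 288 352 434; ≤9: 1 1 2 3 5 7 11 15 22 30 41 54 73 94 123 157 201 252 318 393 488; ≤10: 1 1 2 3 5 7 11 15 22 30 42 55 75 97 128 164 212 267 340 423 530; ≤11: 1 1 2 3 5 7 11 15 22 30 42 56 76 99 131 169 219 278 355 445 560. r_11(20) = 560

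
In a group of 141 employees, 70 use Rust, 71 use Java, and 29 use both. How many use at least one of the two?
|A∪B| = |A| + |B| - |A∩B| = 70 + 71 - 29 = 112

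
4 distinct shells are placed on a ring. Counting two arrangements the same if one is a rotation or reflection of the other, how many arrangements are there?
(4-1)!/2 = 6/2 = 3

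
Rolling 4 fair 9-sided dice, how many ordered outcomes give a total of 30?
Coefficient of x^30 in (x + x² + ... + x^9)^4. By inclusion-exclusion on dice exceeding 9: Σ_j (-1)^j C(4,j)·C(30-1-9j, 3) = C(4,0)·C(29,3) - C(4,1)·C(20,3) + C(4,2)·C(11,3) = 1·3654 - 4·1140 + 6·165 = 84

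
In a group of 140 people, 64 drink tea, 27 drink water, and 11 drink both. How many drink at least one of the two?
|A∪B| = |A| + |B| - |A∩B| = 64 + 27 - 11 = 80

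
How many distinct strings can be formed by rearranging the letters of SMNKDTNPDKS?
11! / (2! × 1! × 2! × 1! × 1! × 2! × 2!) = 2494800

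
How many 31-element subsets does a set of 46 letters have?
C(46,31) = 46!/(31!×15!) = 511738760544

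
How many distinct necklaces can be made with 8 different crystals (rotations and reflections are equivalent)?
(8-1)!/2 = 5040/2 = 2520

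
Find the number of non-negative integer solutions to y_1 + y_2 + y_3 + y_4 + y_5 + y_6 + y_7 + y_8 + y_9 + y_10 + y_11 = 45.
C(45+11-1, 11-1) = C(55, 10) = 29248649430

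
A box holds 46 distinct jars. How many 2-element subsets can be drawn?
C(46,2) = 46!/(2!×44!) = 1035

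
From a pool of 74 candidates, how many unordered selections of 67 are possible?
C(74,67) = 74!/(67!×7!) = 1799579064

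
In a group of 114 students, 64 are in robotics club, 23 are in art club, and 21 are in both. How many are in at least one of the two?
|A∪B| = |A| + |B| - |A∩B| = 64 + 23 - 21 = 66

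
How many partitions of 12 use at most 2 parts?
By conjugation, equals partitions of 12 into parts ≤ 2. Let r_j(i) = number of partitions of i into parts ≤ j, for i = 0..12. r_1(i) = 1 for all i; r_j(i) = r_{j-1}(i) + r_j(i-j). Rows j = 2..2: ≤2: 1 1 2 2 3 3 4 4 5 5 6 6 7. r_2(12) = 7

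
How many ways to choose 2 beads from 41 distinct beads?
C(41,2) = 41!/(2!×39!) = 820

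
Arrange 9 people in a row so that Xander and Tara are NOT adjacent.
Total - adjacent = 9! - (9-1)!×2 = 362880 - 80640 = 282240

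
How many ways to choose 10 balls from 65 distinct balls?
C(65,10) = 65!/(10!×55!) = 179013799328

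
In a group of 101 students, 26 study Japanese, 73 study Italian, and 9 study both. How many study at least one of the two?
|A∪B| = |A| + |B| - |A∩B| = 26 + 73 - 9 = 90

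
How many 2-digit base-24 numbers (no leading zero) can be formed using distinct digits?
First digit: 23 choices (nonzero). Then descending: 23 × 23 = 529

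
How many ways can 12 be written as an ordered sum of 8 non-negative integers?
C(12+8-1, 8-1) = C(19, 7) = 50388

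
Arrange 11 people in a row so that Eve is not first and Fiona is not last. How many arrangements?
By inclusion-exclusion: 11! - 2×(11-1)! + (11-2)! = 39916800 - 7257600 + 362880 = 33022080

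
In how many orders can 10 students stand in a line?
10! = 3628800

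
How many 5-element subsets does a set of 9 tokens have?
C(9,5) = 9!/(5!×4!) = 126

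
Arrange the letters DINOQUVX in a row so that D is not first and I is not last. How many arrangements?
By inclusion-exclusion: 8! - 2×(8-1)! + (8-2)! = 40320 - 10080 + 720 = 30960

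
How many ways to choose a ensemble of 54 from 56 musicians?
C(56,54) = 56!/(54!×2!) = 1540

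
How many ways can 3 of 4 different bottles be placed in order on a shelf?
P(4,3) = 4!/(4-3)! = 24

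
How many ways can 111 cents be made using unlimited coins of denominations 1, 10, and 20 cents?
Coefficient of x^111 in 1/(1-x^1) · 1/(1-x^10) · 1/(1-x^20). Case on j = number of 20-cent coins (j = 0..5); remainder r = 111 - 20j is made from {1,10} in ⌊r/10⌋+1 ways. r = 111, 91, 71, 51, 31, 11 → 12 + 10 + 8 + 6 + 4 + 2 = 42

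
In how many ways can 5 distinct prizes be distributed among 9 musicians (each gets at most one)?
P(9,5) = 9!/(9-5)! = 15120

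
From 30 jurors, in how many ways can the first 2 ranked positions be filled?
P(30,2) = 30!/(30-2)! = 870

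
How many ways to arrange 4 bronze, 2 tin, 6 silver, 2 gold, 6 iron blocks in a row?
20! / (4! × 2! × 6! × 2! × 6!) = 48886437600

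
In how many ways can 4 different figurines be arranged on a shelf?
4! = 24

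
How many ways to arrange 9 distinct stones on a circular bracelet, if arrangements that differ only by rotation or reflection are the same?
(9-1)!/2 = 40320/2 = 20160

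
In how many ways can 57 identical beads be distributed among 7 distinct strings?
C(57+7-1, 7-1) = C(63, 6) = 67945521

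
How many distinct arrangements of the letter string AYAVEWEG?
8! / (1! × 1! × 1! × 2! × 2! × 1!) = 10080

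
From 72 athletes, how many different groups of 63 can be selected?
C(72,63) = 72!/(63!×9!) = 85113005120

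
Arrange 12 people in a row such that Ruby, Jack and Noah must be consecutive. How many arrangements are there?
Treat the 3 as one block: (12-3+1)! × 3! = 3628800 × 6 = 21772800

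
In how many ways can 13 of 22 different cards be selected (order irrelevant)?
C(22,13) = 22!/(13!×9!) = 497420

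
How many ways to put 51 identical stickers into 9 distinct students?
C(51+9-1, 9-1) = C(59, 8) = 2217471399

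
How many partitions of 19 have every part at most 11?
Let r_j(i) = number of partitions of i into parts ≤ j, for i = 0..19. r_1(i) = 1 for all i; r_j(i) = r_{j-1}(i) + r_j(i-j). Rows j = 2..11: ≤2: 1 1 2 2 3 3 4 4 5 5 6 6 7 7 8 8 9 9 10 10; ≤3: 1 1 2 3 4 5 7 8 10 12 14 16 19 21 24 27 30 33 37 40; ≤4: 1 1 2 3 5 6 9 11 15 18 23 27 34 39 47 54 64 72 84 94; ≤5: 1 1 2 3 5 7 10 13 18 23 30 37 47 57 70 84 101 119 141 164; ≤6: 1 1 2 3 5 7 11 14 20 26 35 44 58 71 90 110 136 163 199 235; ≤7: 1 1 2 3 5 7 11 15 21 28 38 49 65 82 105 131 164 201 248 300; ≤8: 1 1 2 3 5 7 11 15 22 29 40 52 70 89 116 146 186 230 288 352; ≤9: 1 1 2 3 5 7 11 15 22 30 41 54 73 94 123 157 201 252 318 393; ≤10: 1 1 2 3 5 7 11 15 22 30 42 55 75 97 128 164 212 267 340 423; ≤11: 1 1 2 3 5 7 11 15 22 30 42 56 76 99 131 169 219 278 355 445. r_11(19) = 445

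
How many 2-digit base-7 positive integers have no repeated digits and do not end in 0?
Last digit: 6 nonzero choices. First digit: 5 (nonzero, ≠last). Middle 0: P(5,0) = 1. Total = 30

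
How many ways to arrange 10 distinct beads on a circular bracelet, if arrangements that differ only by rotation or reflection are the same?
(10-1)!/2 = 362880/2 = 181440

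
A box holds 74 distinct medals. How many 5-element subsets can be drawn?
C(74,5) = 74!/(5!×69!) = 16108764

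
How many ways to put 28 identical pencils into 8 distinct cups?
C(28+8-1, 8-1) = C(35, 7) = 6724520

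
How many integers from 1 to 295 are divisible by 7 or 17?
⌊295/7⌋ + ⌊295/17⌋ - ⌊295/119⌋ = 42 + 17 - 2 = 57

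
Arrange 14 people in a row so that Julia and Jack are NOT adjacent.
Total - adjacent = 14! - (14-1)!×2 = 87178291200 - 12454041600 = 74724249600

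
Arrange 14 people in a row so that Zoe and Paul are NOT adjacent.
Total - adjacent = 14! - (14-1)!×2 = 87178291200 - 12454041600 = 74724249600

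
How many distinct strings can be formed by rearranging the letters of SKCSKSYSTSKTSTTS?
16! / (7! × 1! × 4! × 3! × 1!) = 28828800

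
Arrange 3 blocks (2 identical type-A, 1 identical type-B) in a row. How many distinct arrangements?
3! / (2! × 1!) = 3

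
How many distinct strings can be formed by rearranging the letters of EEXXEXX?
7! / (4! × 3!) = 35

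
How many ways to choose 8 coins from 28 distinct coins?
C(28,8) = 28!/(8!×20!) = 3108105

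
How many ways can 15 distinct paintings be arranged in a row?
15! = 1307674368000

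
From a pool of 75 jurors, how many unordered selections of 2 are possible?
C(75,2) = 75!/(2!×73!) = 2775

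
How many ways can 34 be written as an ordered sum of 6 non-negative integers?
C(34+6-1, 6-1) = C(39, 5) = 575757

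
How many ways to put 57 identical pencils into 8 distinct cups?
C(57+8-1, 8-1) = C(64, 7) = 621216192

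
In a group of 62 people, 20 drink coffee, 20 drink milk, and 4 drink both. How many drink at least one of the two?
|A∪B| = |A| + |B| - |A∩B| = 20 + 20 - 4 = 36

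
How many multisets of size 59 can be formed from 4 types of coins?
C(59+4-1, 4-1) = C(62, 3) = 37820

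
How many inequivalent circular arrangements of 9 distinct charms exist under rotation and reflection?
(9-1)!/2 = 40320/2 = 20160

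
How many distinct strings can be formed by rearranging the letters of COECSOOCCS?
10! / (2! × 4! × 3! × 1!) = 12600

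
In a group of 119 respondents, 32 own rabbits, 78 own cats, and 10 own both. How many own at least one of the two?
|A∪B| = |A| + |B| - |A∩B| = 32 + 78 - 10 = 100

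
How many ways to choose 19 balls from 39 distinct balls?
C(39,19) = 39!/(19!×20!) = 68923264410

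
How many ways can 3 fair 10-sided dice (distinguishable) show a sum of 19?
Coefficient of x^19 in (x + x² + ... + x^10)^3. By inclusion-exclusion on dice exceeding 10: Σ_j (-1)^j C(3,j)·C(19-1-10j, 2) = C(3,0)·C(18,2) - C(3,1)·C(8,2) = 1·153 - 3·28 = 69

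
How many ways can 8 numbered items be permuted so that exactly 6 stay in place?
Choose the 6 fixed points C(8,6) = 28, derange the rest: !2 = Σ_{j=0}^{2} (-1)^j·2!/j! = 2 - 2 + 1 = 1. Product = 28 × 1 = 28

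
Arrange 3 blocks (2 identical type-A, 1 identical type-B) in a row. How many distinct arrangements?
3! / (2! × 1!) = 3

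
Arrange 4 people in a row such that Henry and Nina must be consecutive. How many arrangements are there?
Treat the 2 as one block: (4-2+1)! × 2! = 6 × 2 = 12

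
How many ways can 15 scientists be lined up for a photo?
15! = 1307674368000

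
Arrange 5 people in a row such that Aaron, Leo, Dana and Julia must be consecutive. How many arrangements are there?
Treat the 4 as one block: (5-4+1)! × 4! = 2 × 24 = 48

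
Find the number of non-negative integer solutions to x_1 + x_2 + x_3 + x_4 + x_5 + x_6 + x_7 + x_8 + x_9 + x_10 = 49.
C(49+10-1, 10-1) = C(58, 9) = 10648873950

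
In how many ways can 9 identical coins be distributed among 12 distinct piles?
C(9+12-1, 12-1) = C(20, 11) = 167960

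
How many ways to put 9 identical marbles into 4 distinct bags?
C(9+4-1, 4-1) = C(12, 3) = 220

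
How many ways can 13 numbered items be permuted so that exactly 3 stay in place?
Choose the 3 fixed points C(13,3) = 286, derange the rest: !10 = Σ_{j=0}^{10} (-1)^j·10!/j! = 3628800 - 3628800 + 1814400 - 604800 + 151200 - 30240 + 5040 - 720 + 90 - 10 + 1 = 1334961. Product = 286 × 1334961 = 381798846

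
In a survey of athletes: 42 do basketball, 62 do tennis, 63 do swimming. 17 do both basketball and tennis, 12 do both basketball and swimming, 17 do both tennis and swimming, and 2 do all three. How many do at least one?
|A∪B∪C| = 42+62+63-17-12-17+2 = 123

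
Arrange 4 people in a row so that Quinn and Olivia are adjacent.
Treat as block: (4-1)! × 2! = 6 × 2 = 12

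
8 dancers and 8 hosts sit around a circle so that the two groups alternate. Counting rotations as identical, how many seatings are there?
Fix one of the dancers: (8-1)! ways for the remaining dancers, × 8! ways for the hosts = 5040 × 40320 = 203212800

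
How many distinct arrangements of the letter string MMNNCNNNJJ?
10! / (2! × 1! × 2! × 5!) = 7560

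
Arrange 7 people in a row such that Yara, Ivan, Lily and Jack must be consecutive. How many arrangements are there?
Treat the 4 as one block: (7-4+1)! × 4! = 24 × 24 = 576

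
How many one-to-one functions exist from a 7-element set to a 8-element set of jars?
P(8,7) = 8!/(8-7)! = 40320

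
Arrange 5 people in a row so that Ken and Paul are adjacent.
Treat as block: (5-1)! × 2! = 24 × 2 = 48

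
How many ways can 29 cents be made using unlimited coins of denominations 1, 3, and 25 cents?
Coefficient of x^29 in 1/(1-x^1) · 1/(1-x^3) · 1/(1-x^25). Case on j = number of 25-cent coins (j = 0..1); remainder r = 29 - 25j is made from {1,3} in ⌊r/3⌋+1 ways. r = 29, 4 → 10 + 2 = 12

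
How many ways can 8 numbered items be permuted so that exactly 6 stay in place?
Choose the 6 fixed points C(8,6) = 28, derange the rest: !2 = Σ_{j=0}^{2} (-1)^j·2!/j! = 2 - 2 + 1 = 1. Product = 28 × 1 = 28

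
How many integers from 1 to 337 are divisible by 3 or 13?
⌊337/3⌋ + ⌊337/13⌋ - ⌊337/39⌋ = 112 + 25 - 8 = 129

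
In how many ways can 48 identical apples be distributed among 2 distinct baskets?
C(48+2-1, 2-1) = C(49, 1) = 49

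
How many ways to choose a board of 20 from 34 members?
C(34,20) = 34!/(20!×14!) = 1391975640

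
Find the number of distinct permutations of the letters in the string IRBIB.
5! / (2! × 2! × 1!) = 30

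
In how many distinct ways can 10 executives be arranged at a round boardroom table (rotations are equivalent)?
Circular: fix one position, arrange the rest. (10-1)! = 362880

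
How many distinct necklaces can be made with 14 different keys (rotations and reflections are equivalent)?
(14-1)!/2 = 6227020800/2 = 3113510400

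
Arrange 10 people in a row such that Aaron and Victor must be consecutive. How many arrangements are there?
Treat the 2 as one block: (10-2+1)! × 2! = 362880 × 2 = 725760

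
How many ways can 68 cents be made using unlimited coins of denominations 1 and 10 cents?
Coefficient of x^68 in 1/(1-x^1) · 1/(1-x^10). Use j coins of 10 for j = 0..⌊68/10⌋ = 6, the rest in 1s: 6 + 1 = 7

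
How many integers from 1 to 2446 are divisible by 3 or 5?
⌊2446/3⌋ + ⌊2446/5⌋ - ⌊2446/15⌋ = 815 + 489 - 163 = 1141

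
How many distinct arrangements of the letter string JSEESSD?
7! / (3! × 2! × 1! × 1!) = 420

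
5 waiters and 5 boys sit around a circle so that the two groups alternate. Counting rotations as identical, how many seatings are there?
Fix one of the waiters: (5-1)! ways for the remaining waiters, × 5! ways for the boys = 24 × 120 = 2880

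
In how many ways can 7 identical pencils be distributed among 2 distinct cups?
C(7+2-1, 2-1) = C(8, 1) = 8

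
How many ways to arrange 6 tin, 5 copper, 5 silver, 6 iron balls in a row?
22! / (6! × 5! × 5! × 6!) = 150570227808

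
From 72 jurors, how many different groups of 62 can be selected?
C(72,62) = 72!/(62!×10!) = 536211932256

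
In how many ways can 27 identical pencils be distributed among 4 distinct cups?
C(27+4-1, 4-1) = C(30, 3) = 4060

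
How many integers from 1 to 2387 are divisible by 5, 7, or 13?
⌊2387/5⌋+⌊2387/7⌋+⌊2387/13⌋ - ⌊2387/35⌋-⌊2387/65⌋-⌊2387/91⌋ + ⌊2387/455⌋ = 477+341+183 - 68-36-26 + 5 = 876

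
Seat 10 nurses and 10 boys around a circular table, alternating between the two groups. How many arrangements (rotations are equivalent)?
Fix one of the nurses: (10-1)! ways for the remaining nurses, × 10! ways for the boys = 362880 × 3628800 = 1316818944000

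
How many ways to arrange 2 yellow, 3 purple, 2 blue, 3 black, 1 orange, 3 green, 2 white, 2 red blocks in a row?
18! / (2! × 3! × 2! × 3! × 1! × 3! × 2! × 2!) = 1852538688000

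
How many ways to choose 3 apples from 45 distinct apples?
C(45,3) = 45!/(3!×42!) = 14190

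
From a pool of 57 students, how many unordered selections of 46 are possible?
C(57,46) = 57!/(46!×11!) = 184509266760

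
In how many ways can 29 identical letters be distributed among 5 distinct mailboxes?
C(29+5-1, 5-1) = C(33, 4) = 40920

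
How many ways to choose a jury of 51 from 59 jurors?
C(59,51) = 59!/(51!×8!) = 2217471399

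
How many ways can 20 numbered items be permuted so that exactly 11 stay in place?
Choose the 11 fixed points C(20,11) = 167960, derange the rest: !9 = Σ_{j=0}^{9} (-1)^j·9!/j! = 362880 - 362880 + 181440 - 60480 + 15120 - 3024 + 504 - 72 + 9 - 1 = 133496. Product = 167960 × 133496 = 22421988160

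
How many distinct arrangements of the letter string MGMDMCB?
7! / (3! × 1! × 1! × 1! × 1!) = 840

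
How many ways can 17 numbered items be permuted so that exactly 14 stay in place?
Choose the 14 fixed points C(17,14) = 680, derange the rest: !3 = Σ_{j=0}^{3} (-1)^j·3!/j! = 6 - 6 + 3 - 1 = 2. Product = 680 × 2 = 1360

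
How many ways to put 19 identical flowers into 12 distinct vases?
C(19+12-1, 12-1) = C(30, 11) = 54627300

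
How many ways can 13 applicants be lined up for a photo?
13! = 6227020800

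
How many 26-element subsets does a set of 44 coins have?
C(44,26) = 44!/(26!×18!) = 1029530696964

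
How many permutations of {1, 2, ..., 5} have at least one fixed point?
Complement of the derangements. !5 = Σ_{j=0}^{5} (-1)^j·5!/j! = 120 - 120 + 60 - 20 + 5 - 1 = 44. 5! - !5 = 120 - 44 = 76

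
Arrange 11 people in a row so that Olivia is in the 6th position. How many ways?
Fix one position: (11-1)! = 3628800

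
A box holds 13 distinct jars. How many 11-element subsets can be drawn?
C(13,11) = 13!/(11!×2!) = 78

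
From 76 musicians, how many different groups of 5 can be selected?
C(76,5) = 76!/(5!×71!) = 18474840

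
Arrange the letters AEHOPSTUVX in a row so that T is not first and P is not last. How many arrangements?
By inclusion-exclusion: 10! - 2×(10-1)! + (10-2)! = 3628800 - 725760 + 40320 = 2943360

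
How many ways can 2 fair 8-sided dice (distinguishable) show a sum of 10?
Coefficient of x^10 in (x + x² + ... + x^8)^2. By inclusion-exclusion on dice exceeding 8: Σ_j (-1)^j C(2,j)·C(10-1-8j, 1) = C(2,0)·C(9,1) - C(2,1)·C(1,1) = 1·9 - 2·1 = 7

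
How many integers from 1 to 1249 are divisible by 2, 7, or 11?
⌊1249/2⌋+⌊1249/7⌋+⌊1249/11⌋ - ⌊1249/14⌋-⌊1249/22⌋-⌊1249/77⌋ + ⌊1249/154⌋ = 624+178+113 - 89-56-16 + 8 = 762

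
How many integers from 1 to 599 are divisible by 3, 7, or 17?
⌊599/3⌋+⌊599/7⌋+⌊599/17⌋ - ⌊599/21⌋-⌊599/51⌋-⌊599/119⌋ + ⌊599/357⌋ = 199+85+35 - 28-11-5 + 1 = 276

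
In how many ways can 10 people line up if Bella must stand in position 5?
Fix one position: (10-1)! = 362880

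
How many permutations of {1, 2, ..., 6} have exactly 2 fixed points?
Choose the 2 fixed points C(6,2) = 15, derange the rest: !4 = Σ_{j=0}^{4} (-1)^j·4!/j! = 24 - 24 + 12 - 4 + 1 = 9. Product = 15 × 9 = 135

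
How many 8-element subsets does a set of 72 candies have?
C(72,8) = 72!/(8!×64!) = 11969016345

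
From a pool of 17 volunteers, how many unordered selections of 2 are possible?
C(17,2) = 17!/(2!×15!) = 136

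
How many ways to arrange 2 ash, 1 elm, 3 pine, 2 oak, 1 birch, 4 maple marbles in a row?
13! / (2! × 1! × 3! × 2! × 1! × 4!) = 10810800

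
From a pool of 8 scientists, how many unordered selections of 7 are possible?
C(8,7) = 8!/(7!×1!) = 8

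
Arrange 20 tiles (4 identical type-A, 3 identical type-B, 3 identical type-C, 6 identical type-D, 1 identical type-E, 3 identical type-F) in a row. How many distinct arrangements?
20! / (4! × 3! × 3! × 6! × 1! × 3!) = 651819168000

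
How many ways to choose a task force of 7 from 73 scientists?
C(73,7) = 73!/(7!×66!) = 1629348612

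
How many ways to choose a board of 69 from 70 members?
C(70,69) = 70!/(69!×1!) = 70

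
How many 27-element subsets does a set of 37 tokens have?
C(37,27) = 37!/(27!×10!) = 348330136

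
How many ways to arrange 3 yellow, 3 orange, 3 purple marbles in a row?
9! / (3! × 3! × 3!) = 1680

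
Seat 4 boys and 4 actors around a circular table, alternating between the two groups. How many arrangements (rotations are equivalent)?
Fix one of the boys: (4-1)! ways for the remaining boys, × 4! ways for the actors = 6 × 24 = 144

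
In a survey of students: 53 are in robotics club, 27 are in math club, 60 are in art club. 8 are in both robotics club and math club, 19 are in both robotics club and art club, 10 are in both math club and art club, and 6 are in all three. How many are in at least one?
|A∪B∪C| = 53+27+60-8-19-10+6 = 109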